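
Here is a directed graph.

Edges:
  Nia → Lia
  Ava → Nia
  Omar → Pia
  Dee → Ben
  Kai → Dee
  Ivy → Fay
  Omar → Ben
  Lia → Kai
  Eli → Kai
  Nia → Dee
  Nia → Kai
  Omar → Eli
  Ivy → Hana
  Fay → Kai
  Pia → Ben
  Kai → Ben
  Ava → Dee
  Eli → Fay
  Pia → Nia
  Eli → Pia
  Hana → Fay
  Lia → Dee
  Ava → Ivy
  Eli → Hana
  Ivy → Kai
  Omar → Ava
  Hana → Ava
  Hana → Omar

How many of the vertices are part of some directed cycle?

5

A vertex is on a directed cycle iff it belongs to a strongly connected component of size ≥ 2 (or has a self-loop).
The vertices on cycles are {Ava, Eli, Ivy, Hana, Omar} — 5 in total.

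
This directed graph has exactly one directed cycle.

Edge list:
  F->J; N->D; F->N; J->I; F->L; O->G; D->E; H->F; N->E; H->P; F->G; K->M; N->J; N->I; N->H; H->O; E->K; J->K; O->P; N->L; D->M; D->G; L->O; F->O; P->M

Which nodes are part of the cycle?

F, H, N

DFS with gray/black marking from N:
N gray
  J gray
    I gray
    I black
    K gray
      M gray
      M black
    K black
  J black
  N→I: I black — skip
  E gray
    E→K: K black — skip
  E black
  L gray
    O gray
      P gray
        P→M: M black — skip
      P black
      G gray
      G black
    O black
  L black
  D gray
    D→E: E black — skip
    D→M: M black — skip
    D→G: G black — skip
  D black
  H gray
    F gray
      F→L: L black — skip
      F→J: J black — skip
      F→O: O black — skip
      F→G: G black — skip
      F→N: N is gray → back edge
Back edge closes the cycle N → H → F → N; its vertices are {F, H, N}.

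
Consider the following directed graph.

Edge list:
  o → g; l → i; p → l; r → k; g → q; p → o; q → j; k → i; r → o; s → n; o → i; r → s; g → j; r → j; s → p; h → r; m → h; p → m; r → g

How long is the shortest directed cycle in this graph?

5

For each vertex v, BFS finds the shortest path from v back to v.
The shortest such closed walk is r → s → p → m → h → r, length 5.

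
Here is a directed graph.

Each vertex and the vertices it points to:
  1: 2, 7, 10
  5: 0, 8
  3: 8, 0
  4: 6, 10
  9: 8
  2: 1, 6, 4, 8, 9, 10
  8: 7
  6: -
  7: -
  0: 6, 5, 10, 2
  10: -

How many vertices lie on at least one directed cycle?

4

A vertex is on a directed cycle iff it belongs to a strongly connected component of size ≥ 2 (or has a self-loop).
The vertices on cycles are {0, 1, 2, 5} — 4 in total.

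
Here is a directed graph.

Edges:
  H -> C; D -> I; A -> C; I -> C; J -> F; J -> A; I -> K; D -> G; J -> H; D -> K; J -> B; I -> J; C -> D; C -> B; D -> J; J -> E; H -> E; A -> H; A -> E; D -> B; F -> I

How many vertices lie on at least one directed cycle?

7

A vertex is on a directed cycle iff it belongs to a strongly connected component of size ≥ 2 (or has a self-loop).
The vertices on cycles are {A, C, D, F, H, I, J} — 7 in total.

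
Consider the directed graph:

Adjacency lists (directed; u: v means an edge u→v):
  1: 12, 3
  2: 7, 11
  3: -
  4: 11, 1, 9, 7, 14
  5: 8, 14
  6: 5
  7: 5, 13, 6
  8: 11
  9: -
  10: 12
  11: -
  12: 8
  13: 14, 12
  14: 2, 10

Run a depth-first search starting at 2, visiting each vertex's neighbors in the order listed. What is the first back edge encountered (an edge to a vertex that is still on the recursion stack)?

14→2

DFS from 2 (visiting each vertex's neighbors in the order listed); mark gray on enter, black on exit:
2 gray
  7 gray
    5 gray
      8 gray
        11 gray
        11 black
      8 black
      14 gray
        14→2: 2 is gray → back edge
First back edge: 14 → 2.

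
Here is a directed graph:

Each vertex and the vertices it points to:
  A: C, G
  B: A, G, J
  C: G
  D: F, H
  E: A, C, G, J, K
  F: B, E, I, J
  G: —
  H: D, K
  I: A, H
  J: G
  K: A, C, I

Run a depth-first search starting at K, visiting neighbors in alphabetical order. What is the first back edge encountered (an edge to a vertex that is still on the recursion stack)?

E→K

DFS from K (visiting neighbors in alphabetical order); mark gray on enter, black on exit:
K gray
  A gray
    C gray
      G gray
      G black
    C black
    A→G: G black — skip
  A black
  K→C: C black — skip
  I gray
    I→A: A black — skip
    H gray
      D gray
        F gray
          B gray
            B→A: A black — skip
            B→G: G black — skip
            J gray
              J→G: G black — skip
            J black
          B black
          E gray
            E→A: A black — skip
            E→C: C black — skip
            E→G: G black — skip
            E→J: J black — skip
            E→K: K is gray → back edge
First back edge: E → K.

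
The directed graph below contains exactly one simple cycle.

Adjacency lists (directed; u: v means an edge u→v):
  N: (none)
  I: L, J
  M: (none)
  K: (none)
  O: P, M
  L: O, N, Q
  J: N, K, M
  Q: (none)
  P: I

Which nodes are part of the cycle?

I, L, O, P

DFS with gray/black marking from I:
I gray
  L gray
    O gray
      P gray
        P→I: I is gray → back edge
Back edge closes the cycle I → L → O → P → I; its vertices are {I, L, O, P}.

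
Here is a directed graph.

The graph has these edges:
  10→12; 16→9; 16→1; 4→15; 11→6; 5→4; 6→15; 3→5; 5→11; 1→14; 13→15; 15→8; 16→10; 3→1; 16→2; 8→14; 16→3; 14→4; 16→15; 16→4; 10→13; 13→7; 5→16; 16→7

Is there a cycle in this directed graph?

Yes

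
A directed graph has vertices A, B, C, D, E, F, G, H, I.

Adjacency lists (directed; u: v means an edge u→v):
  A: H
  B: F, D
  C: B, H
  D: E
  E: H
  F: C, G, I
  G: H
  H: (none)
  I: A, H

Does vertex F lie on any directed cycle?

F is on a cycle iff F can reach itself via ≥1 edge.
F → C → B → F — yes.

Yes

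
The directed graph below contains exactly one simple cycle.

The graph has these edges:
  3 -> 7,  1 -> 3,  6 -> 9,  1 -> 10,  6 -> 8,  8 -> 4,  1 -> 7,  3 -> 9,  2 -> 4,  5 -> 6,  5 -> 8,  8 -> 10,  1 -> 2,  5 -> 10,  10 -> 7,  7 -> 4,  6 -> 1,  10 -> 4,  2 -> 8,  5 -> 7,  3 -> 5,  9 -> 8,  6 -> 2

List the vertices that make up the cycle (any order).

1, 3, 5, 6

DFS with gray/black marking from 6:
6 gray
  9 gray
    8 gray
      10 gray
        4 gray
        4 black
        7 gray
          7→4: 4 black — skip
        7 black
      10 black
      8→4: 4 black — skip
    8 black
  9 black
  2 gray
    2→4: 4 black — skip
    2→8: 8 black — skip
  2 black
  1 gray
    1→7: 7 black — skip
    1→10: 10 black — skip
    3 gray
      3→9: 9 black — skip
      3→7: 7 black — skip
      5 gray
        5→10: 10 black — skip
        5→8: 8 black — skip
        5→7: 7 black — skip
        5→6: 6 is gray → back edge
Back edge closes the cycle 6 → 1 → 3 → 5 → 6; its vertices are {1, 3, 5, 6}.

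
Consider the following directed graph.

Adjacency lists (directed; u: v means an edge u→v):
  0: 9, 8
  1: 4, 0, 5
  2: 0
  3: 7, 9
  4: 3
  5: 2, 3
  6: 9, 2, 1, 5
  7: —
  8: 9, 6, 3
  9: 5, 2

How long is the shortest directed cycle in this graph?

3

For each vertex v, BFS finds the shortest path from v back to v.
The shortest such closed walk is 9 → 2 → 0 → 9, length 3.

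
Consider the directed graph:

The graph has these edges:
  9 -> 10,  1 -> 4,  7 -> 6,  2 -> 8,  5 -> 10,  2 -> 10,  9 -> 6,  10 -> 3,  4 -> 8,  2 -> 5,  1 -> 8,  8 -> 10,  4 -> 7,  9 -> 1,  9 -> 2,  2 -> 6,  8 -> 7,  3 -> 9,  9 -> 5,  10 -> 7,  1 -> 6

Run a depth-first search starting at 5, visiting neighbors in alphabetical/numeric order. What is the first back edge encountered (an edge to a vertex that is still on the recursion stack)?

8->10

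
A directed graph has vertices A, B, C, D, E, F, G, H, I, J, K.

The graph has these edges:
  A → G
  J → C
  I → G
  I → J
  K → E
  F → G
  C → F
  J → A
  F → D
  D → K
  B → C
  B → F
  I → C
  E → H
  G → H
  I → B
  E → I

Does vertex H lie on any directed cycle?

No

H lies on a cycle iff there is a path from H back to itself.
Exploring from H, it never reaches itself; equivalently, its strongly connected component is a singleton.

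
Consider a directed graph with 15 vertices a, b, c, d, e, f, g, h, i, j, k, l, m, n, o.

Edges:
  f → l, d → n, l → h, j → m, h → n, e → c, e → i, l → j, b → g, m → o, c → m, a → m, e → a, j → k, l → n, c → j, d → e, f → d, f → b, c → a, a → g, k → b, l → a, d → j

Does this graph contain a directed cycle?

DFS with white/gray/black marking, starting from o:
o gray
o black
a gray
  g gray
  g black
  m gray
    m→o: o black — skip
  m black
a black
b gray
  b→g: g black — skip
b black
c gray
  j gray
    k gray
      k→b: b black — skip
    k black
    j→m: m black — skip
  j black
  c→m: m black — skip
  c→a: a black — skip
c black
d gray
  e gray
    e→c: c black — skip
    i gray
    i black
    e→a: a black — skip
  e black
  n gray
  n black
  d→j: j black — skip
d black
f gray
  f→b: b black — skip
  f→d: d black — skip
  l gray
    h gray
      h→n: n black — skip
    h black
    l→n: n black — skip
    l→j: j black — skip
    l→a: a black — skip
  l black
f black
Every edge goes to a white or black vertex — no back edge, so the graph is acyclic.

No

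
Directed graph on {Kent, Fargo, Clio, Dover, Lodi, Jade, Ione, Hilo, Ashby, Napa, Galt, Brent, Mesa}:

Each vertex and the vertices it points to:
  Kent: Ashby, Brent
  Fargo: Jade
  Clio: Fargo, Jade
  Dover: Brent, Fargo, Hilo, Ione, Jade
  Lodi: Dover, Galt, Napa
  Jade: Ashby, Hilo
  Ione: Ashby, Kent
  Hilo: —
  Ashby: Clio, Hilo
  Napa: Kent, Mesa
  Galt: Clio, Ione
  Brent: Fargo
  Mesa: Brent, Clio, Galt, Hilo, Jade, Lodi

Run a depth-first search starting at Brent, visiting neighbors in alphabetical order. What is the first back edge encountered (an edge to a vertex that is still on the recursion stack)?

DFS from Brent (visiting neighbors in alphabetical order); mark gray on enter, black on exit:
Brent gray
  Fargo gray
    Jade gray
      Ashby gray
        Clio gray
          Clio→Fargo: Fargo is gray → back edge
First back edge: Clio → Fargo.

Clio→Fargo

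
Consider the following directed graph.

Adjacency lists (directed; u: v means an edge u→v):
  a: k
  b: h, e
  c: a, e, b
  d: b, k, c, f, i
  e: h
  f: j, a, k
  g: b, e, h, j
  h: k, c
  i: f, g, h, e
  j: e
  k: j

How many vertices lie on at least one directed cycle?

A vertex is on a directed cycle iff it belongs to a strongly connected component of size ≥ 2 (or has a self-loop).
The vertices on cycles are {a, b, c, e, h, j, k} — 7 in total.

7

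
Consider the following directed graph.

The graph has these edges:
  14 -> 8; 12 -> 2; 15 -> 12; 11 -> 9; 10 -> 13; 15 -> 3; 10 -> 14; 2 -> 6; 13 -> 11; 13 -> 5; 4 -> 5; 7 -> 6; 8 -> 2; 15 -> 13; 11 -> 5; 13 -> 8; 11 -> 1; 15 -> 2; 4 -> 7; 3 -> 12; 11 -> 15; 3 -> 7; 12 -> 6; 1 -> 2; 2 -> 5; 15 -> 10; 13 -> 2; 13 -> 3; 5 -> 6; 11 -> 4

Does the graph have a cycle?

Yes

DFS with white/gray/black marking, starting from 12:
12 gray
  6 gray
  6 black
  2 gray
    5 gray
      5→6: 6 black — skip
    5 black
    2→6: 6 black — skip
  2 black
12 black
1 gray
  1→2: 2 black — skip
1 black
3 gray
  3→12: 12 black — skip
  7 gray
    7→6: 6 black — skip
  7 black
3 black
4 gray
  4→7: 7 black — skip
  4→5: 5 black — skip
4 black
8 gray
  8→2: 2 black — skip
8 black
9 gray
9 black
10 gray
  14 gray
    14→8: 8 black — skip
  14 black
  13 gray
    13→5: 5 black — skip
    13→8: 8 black — skip
    11 gray
      11→5: 5 black — skip
      15 gray
        15→12: 12 black — skip
        15→13: 13 is gray → back edge
Back edge found, so a cycle exists: 13 → 11 → 15 → 13.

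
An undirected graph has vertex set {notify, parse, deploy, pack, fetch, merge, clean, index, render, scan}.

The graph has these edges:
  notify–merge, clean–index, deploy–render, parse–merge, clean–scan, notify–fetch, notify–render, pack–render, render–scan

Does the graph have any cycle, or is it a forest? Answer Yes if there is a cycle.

No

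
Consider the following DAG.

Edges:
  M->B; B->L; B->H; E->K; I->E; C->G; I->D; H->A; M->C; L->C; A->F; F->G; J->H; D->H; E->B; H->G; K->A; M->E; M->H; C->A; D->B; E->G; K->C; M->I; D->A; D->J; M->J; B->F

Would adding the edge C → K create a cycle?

Yes

Adding C→K creates a cycle iff K can already reach C.
Path from K: K → C.
So K → … → C → K is a cycle.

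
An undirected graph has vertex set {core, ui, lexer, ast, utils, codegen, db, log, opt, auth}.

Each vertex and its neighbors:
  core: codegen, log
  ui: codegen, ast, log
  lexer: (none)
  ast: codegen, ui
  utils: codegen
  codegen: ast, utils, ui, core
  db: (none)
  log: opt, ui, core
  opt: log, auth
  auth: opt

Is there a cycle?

Yes

DFS, tracking each vertex's parent; an edge to a visited non-parent vertex closes a cycle.
Start from ast:
visit ast (parent –)
  visit codegen (parent ast)
    codegen–ast: parent, skip
    visit utils (parent codegen)
      utils–codegen: parent, skip
    visit ui (parent codegen)
      ui–codegen: parent, skip
      ui–ast: ast visited and ≠ parent → cycle
Cycle: ast – codegen – ui – ast.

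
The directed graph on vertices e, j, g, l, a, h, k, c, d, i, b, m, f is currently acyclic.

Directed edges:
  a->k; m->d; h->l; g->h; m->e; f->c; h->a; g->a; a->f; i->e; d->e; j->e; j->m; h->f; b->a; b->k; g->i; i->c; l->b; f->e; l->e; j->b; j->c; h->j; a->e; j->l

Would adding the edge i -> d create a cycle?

No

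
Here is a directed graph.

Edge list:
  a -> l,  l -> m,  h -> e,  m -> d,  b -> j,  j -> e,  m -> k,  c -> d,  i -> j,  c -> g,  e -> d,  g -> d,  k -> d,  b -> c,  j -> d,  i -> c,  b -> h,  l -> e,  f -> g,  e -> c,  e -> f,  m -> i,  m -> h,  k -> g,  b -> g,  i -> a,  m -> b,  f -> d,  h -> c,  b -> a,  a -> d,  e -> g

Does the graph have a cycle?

Yes

DFS with white/gray/black marking, starting from d:
d gray
d black
a gray
  a→d: d black — skip
  l gray
    m gray
      k gray
        k→d: d black — skip
        g gray
          g→d: d black — skip
        g black
      k black
      b gray
        h gray
          e gray
            f gray
              f→d: d black — skip
              f→g: g black — skip
            f black
            e→g: g black — skip
            c gray
              c→d: d black — skip
              c→g: g black — skip
            c black
            e→d: d black — skip
          e black
          h→c: c black — skip
        h black
        b→c: c black — skip
        b→g: g black — skip
        b→a: a is gray → back edge
Back edge found, so a cycle exists: a → l → m → b → a.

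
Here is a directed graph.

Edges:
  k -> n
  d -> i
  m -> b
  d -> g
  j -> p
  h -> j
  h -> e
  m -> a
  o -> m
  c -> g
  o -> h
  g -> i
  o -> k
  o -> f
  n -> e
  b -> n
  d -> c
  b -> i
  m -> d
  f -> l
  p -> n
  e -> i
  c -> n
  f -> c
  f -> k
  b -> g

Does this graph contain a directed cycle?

No

DFS with white/gray/black marking, starting from e:
e gray
  i gray
  i black
e black
l gray
l black
b gray
  n gray
    n→e: e black — skip
  n black
  b→i: i black — skip
  g gray
    g→i: i black — skip
  g black
b black
p gray
  p→n: n black — skip
p black
o gray
  f gray
    c gray
      c→g: g black — skip
      c→n: n black — skip
    c black
    k gray
      k→n: n black — skip
    k black
    f→l: l black — skip
  f black
  m gray
    a gray
    a black
    m→b: b black — skip
    d gray
      d→g: g black — skip
      d→c: c black — skip
      d→i: i black — skip
    d black
  m black
  h gray
    j gray
      j→p: p black — skip
    j black
    h→e: e black — skip
  h black
  o→k: k black — skip
o black
Every edge goes to a white or black vertex — no back edge, so the graph is acyclic.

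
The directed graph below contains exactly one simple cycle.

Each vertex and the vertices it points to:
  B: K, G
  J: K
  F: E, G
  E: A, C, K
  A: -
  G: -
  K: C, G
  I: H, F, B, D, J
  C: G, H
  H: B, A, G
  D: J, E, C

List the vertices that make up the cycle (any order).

DFS with gray/black marking from H:
H gray
  B gray
    K gray
      C gray
        G gray
        G black
        C→H: H is gray → back edge
Back edge closes the cycle H → B → K → C → H; its vertices are {B, C, H, K}.

B, C, H, K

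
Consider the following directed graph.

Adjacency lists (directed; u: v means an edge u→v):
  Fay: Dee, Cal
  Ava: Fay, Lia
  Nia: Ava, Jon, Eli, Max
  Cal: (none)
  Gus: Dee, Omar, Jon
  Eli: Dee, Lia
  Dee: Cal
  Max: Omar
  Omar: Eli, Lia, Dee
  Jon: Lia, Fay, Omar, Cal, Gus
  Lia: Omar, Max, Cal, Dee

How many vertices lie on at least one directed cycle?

A vertex is on a directed cycle iff it belongs to a strongly connected component of size ≥ 2 (or has a self-loop).
The vertices on cycles are {Eli, Gus, Jon, Lia, Max, Omar} — 6 in total.

6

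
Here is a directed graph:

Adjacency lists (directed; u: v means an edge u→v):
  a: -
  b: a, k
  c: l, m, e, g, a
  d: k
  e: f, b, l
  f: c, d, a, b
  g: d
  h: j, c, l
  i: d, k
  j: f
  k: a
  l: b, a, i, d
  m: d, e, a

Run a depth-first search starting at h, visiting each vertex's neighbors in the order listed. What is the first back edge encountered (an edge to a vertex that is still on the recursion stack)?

DFS from h (visiting each vertex's neighbors in the order listed); mark gray on enter, black on exit:
h gray
  j gray
    f gray
      c gray
        l gray
          b gray
            a gray
            a black
            k gray
              k→a: a black — skip
            k black
          b black
          l→a: a black — skip
          i gray
            d gray
              d→k: k black — skip
            d black
            i→k: k black — skip
          i black
          l→d: d black — skip
        l black
        m gray
          m→d: d black — skip
          e gray
            e→f: f is gray → back edge
First back edge: e → f.

e->f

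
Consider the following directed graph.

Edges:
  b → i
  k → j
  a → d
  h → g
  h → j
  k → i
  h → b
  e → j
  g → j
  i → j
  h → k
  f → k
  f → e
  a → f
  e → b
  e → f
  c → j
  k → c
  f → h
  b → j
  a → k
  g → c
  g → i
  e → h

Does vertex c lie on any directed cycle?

c lies on a cycle iff there is a path from c back to itself.
Exploring from c, it never reaches itself; equivalently, its strongly connected component is a singleton.

No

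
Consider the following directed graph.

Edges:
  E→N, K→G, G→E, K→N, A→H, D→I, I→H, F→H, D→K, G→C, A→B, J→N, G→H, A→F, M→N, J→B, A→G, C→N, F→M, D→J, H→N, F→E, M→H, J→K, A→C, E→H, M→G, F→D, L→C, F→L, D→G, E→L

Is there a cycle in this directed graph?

DFS with white/gray/black marking, starting from K:
K gray
  G gray
    C gray
      N gray
      N black
    C black
    E gray
      L gray
        L→C: C black — skip
      L black
      E→N: N black — skip
      H gray
        H→N: N black — skip
      H black
    E black
    G→H: H black — skip
  G black
  K→N: N black — skip
K black
A gray
  F gray
    F→L: L black — skip
    F→E: E black — skip
    D gray
      I gray
        I→H: H black — skip
      I black
      D→G: G black — skip
      D→K: K black — skip
      J gray
        J→K: K black — skip
        J→N: N black — skip
        B gray
        B black
      J black
    D black
    F→H: H black — skip
    M gray
      M→N: N black — skip
      M→H: H black — skip
      M→G: G black — skip
    M black
  F black
  A→C: C black — skip
  A→H: H black — skip
  A→G: G black — skip
  A→B: B black — skip
A black
Every edge goes to a white or black vertex — no back edge, so the graph is acyclic.

No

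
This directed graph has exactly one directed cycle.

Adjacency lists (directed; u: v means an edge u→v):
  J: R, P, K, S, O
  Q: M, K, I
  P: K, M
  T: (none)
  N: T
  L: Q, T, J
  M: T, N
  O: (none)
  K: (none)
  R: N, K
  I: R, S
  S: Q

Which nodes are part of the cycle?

I, Q, S

DFS with gray/black marking from Q:
Q gray
  M gray
    T gray
    T black
    N gray
      N→T: T black — skip
    N black
  M black
  K gray
  K black
  I gray
    R gray
      R→N: N black — skip
      R→K: K black — skip
    R black
    S gray
      S→Q: Q is gray → back edge
Back edge closes the cycle Q → I → S → Q; its vertices are {I, Q, S}.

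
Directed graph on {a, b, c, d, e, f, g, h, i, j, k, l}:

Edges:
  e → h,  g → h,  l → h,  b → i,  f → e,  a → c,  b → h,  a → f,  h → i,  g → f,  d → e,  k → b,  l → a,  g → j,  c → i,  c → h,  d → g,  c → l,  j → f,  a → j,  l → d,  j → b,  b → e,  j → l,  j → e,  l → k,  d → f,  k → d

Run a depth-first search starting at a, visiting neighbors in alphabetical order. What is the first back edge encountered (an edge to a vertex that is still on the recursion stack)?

l->a

DFS from a (visiting neighbors in alphabetical order); mark gray on enter, black on exit:
a gray
  c gray
    h gray
      i gray
      i black
    h black
    c→i: i black — skip
    l gray
      l→a: a is gray → back edge
First back edge: l → a.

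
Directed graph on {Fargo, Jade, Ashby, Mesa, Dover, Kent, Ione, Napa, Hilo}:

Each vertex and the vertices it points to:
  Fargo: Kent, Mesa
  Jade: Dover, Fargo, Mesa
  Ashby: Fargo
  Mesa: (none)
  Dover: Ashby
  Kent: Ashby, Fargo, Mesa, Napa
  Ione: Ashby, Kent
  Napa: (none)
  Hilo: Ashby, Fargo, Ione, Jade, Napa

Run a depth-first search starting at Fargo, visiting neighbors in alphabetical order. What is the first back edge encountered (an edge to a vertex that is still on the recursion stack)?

DFS from Fargo (visiting neighbors in alphabetical order); mark gray on enter, black on exit:
Fargo gray
  Kent gray
    Ashby gray
      Ashby→Fargo: Fargo is gray → back edge
First back edge: Ashby → Fargo.

Ashby→Fargo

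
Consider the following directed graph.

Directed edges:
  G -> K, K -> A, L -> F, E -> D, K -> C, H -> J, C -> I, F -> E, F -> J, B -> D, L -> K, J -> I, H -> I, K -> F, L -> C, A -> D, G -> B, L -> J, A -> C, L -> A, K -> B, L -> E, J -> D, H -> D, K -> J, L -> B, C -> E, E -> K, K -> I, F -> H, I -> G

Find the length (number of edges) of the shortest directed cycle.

3

For each vertex v, BFS finds the shortest path from v back to v.
The shortest such closed walk is K → C → E → K, length 3.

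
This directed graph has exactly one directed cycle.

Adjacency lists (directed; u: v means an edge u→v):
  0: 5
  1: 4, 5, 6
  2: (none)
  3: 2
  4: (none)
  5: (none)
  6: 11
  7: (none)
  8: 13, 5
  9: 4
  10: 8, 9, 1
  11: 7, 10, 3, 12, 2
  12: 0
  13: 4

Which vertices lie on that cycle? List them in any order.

DFS with gray/black marking from 11:
11 gray
  7 gray
  7 black
  10 gray
    8 gray
      13 gray
        4 gray
        4 black
      13 black
      5 gray
      5 black
    8 black
    9 gray
      9→4: 4 black — skip
    9 black
    1 gray
      1→4: 4 black — skip
      1→5: 5 black — skip
      6 gray
        6→11: 11 is gray → back edge
Back edge closes the cycle 11 → 10 → 1 → 6 → 11; its vertices are {1, 6, 10, 11}.

1, 6, 10, 11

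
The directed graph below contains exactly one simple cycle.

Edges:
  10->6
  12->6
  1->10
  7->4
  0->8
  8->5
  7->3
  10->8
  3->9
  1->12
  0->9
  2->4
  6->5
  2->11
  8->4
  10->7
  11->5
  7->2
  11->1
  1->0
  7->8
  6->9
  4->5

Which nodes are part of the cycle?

DFS with gray/black marking from 1:
1 gray
  12 gray
    6 gray
      5 gray
      5 black
      9 gray
      9 black
    6 black
  12 black
  0 gray
    8 gray
      8→5: 5 black — skip
      4 gray
        4→5: 5 black — skip
      4 black
    8 black
    0→9: 9 black — skip
  0 black
  10 gray
    10→6: 6 black — skip
    7 gray
      7→8: 8 black — skip
      7→4: 4 black — skip
      2 gray
        2→4: 4 black — skip
        11 gray
          11→1: 1 is gray → back edge
Back edge closes the cycle 1 → 10 → 7 → 2 → 11 → 1; its vertices are {1, 2, 7, 10, 11}.

1, 2, 7, 10, 11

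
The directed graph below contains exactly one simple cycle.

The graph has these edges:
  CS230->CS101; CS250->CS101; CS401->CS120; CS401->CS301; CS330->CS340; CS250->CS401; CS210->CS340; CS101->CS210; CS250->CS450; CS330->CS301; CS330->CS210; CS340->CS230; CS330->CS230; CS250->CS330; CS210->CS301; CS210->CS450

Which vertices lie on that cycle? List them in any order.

CS101, CS210, CS230, CS340

DFS with gray/black marking from CS210:
CS210 gray
  CS301 gray
  CS301 black
  CS340 gray
    CS230 gray
      CS101 gray
        CS101→CS210: CS210 is gray → back edge
Back edge closes the cycle CS210 → CS340 → CS230 → CS101 → CS210; its vertices are {CS101, CS210, CS230, CS340}.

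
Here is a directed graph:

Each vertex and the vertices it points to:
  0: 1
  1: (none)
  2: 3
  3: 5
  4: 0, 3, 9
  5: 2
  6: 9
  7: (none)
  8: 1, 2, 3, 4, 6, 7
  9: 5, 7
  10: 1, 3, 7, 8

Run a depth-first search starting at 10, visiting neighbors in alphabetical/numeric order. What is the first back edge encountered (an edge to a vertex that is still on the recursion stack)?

2->3

DFS from 10 (visiting neighbors in alphabetical/numeric order); mark gray on enter, black on exit:
10 gray
  1 gray
  1 black
  3 gray
    5 gray
      2 gray
        2→3: 3 is gray → back edge
First back edge: 2 → 3.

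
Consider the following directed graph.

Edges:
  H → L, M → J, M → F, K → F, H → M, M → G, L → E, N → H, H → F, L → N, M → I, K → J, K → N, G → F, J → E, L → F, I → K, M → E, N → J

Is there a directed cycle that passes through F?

No

F lies on a cycle iff there is a path from F back to itself.
Exploring from F, it never reaches itself; equivalently, its strongly connected component is a singleton.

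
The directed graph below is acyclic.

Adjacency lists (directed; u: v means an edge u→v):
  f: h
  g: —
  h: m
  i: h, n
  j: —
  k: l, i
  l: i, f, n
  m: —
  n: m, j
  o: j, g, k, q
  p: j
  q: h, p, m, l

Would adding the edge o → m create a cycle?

No

Adding o→m creates a cycle iff m can already reach o.
Explore from m: no path reaches o. The graph stays acyclic.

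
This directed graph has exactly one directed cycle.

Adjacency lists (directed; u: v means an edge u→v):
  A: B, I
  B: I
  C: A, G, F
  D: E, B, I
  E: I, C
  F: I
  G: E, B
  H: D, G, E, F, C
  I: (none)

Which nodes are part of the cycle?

DFS with gray/black marking from C:
C gray
  A gray
    B gray
      I gray
      I black
    B black
    A→I: I black — skip
  A black
  G gray
    E gray
      E→I: I black — skip
      E→C: C is gray → back edge
Back edge closes the cycle C → G → E → C; its vertices are {C, E, G}.

C, E, G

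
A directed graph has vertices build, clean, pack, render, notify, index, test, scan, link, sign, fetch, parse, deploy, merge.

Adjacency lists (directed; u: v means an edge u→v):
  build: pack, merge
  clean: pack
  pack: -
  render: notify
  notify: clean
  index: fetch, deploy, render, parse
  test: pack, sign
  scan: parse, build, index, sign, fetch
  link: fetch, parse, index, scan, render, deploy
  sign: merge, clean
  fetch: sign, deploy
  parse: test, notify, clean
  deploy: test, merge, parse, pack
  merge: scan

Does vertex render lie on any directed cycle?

render lies on a cycle iff there is a path from render back to itself.
Exploring from render, it never reaches itself; equivalently, its strongly connected component is a singleton.

No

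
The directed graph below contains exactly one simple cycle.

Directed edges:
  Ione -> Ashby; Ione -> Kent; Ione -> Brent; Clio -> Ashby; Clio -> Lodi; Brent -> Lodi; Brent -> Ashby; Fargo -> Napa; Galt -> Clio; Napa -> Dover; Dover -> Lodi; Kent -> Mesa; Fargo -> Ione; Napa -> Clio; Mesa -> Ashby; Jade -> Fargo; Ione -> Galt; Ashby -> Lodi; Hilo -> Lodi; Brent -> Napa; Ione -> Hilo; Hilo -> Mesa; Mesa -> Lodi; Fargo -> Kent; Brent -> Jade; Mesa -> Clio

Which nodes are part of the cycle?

Ione, Jade, Brent, Fargo

DFS with gray/black marking from Fargo:
Fargo gray
  Ione gray
    Hilo gray
      Mesa gray
        Ashby gray
          Lodi gray
          Lodi black
        Ashby black
        Mesa→Lodi: Lodi black — skip
        Clio gray
          Clio→Lodi: Lodi black — skip
          Clio→Ashby: Ashby black — skip
        Clio black
      Mesa black
      Hilo→Lodi: Lodi black — skip
    Hilo black
    Brent gray
      Jade gray
        Jade→Fargo: Fargo is gray → back edge
Back edge closes the cycle Fargo → Ione → Brent → Jade → Fargo; its vertices are {Ione, Jade, Brent, Fargo}.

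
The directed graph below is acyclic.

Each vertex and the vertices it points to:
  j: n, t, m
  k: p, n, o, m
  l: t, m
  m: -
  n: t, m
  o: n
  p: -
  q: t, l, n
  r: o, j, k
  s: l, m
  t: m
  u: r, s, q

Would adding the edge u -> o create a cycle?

No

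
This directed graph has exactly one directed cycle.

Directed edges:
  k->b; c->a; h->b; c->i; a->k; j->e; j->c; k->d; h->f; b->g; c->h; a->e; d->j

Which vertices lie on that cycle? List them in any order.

a, c, d, j, k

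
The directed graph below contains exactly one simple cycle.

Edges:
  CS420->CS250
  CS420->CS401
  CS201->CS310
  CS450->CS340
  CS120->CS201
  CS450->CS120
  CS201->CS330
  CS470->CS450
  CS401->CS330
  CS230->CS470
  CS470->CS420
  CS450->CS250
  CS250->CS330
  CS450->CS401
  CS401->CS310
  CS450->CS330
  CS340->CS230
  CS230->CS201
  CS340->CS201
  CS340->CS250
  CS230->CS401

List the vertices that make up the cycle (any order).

DFS with gray/black marking from CS470:
CS470 gray
  CS450 gray
    CS250 gray
      CS330 gray
      CS330 black
    CS250 black
    CS340 gray
      CS230 gray
        CS230→CS470: CS470 is gray → back edge
Back edge closes the cycle CS470 → CS450 → CS340 → CS230 → CS470; its vertices are {CS230, CS340, CS450, CS470}.

CS230, CS340, CS450, CS470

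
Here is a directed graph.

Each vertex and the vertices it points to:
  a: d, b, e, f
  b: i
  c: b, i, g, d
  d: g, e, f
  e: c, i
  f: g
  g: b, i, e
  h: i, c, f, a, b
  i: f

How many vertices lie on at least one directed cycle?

7

A vertex is on a directed cycle iff it belongs to a strongly connected component of size ≥ 2 (or has a self-loop).
The vertices on cycles are {b, c, d, e, f, g, i} — 7 in total.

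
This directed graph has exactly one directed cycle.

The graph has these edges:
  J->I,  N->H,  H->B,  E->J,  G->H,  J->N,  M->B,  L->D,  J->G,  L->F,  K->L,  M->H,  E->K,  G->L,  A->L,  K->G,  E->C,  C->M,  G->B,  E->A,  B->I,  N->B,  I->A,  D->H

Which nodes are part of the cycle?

A, B, D, H, I, L

DFS with gray/black marking from I:
I gray
  A gray
    L gray
      F gray
      F black
      D gray
        H gray
          B gray
            B→I: I is gray → back edge
Back edge closes the cycle I → A → L → D → H → B → I; its vertices are {A, B, D, H, I, L}.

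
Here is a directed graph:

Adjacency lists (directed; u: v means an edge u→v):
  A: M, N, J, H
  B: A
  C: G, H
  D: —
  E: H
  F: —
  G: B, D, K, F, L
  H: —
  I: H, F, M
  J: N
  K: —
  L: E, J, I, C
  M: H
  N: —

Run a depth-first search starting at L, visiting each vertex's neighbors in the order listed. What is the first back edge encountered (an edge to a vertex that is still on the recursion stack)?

G→L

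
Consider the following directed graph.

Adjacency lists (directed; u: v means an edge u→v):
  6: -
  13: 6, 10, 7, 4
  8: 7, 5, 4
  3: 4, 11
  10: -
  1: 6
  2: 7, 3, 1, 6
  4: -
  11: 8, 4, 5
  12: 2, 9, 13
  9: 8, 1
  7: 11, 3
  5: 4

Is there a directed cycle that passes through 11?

Yes

11 is on a cycle iff 11 can reach itself via ≥1 edge.
11 → 8 → 7 → 11 — yes.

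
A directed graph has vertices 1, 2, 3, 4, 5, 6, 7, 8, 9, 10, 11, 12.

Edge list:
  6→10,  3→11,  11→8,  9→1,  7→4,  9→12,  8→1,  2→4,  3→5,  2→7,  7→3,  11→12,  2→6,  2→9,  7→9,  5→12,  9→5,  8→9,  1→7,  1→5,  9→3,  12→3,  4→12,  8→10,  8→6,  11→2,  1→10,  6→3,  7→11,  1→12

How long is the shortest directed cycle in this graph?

3

For each vertex v, BFS finds the shortest path from v back to v.
The shortest such closed walk is 2 → 7 → 11 → 2, length 3.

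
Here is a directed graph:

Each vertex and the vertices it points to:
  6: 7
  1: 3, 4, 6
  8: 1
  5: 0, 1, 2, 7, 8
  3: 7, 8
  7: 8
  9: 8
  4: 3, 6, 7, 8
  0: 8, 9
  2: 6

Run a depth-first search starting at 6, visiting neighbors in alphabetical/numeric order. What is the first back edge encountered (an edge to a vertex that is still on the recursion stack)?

DFS from 6 (visiting neighbors in alphabetical/numeric order); mark gray on enter, black on exit:
6 gray
  7 gray
    8 gray
      1 gray
        3 gray
          3→7: 7 is gray → back edge
First back edge: 3 → 7.

3->7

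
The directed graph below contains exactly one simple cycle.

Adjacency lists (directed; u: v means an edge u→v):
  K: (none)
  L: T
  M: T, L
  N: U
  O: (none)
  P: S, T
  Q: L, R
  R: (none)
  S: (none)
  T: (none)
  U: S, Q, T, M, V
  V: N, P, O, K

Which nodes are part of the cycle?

DFS with gray/black marking from V:
V gray
  N gray
    U gray
      S gray
      S black
      Q gray
        L gray
          T gray
          T black
        L black
        R gray
        R black
      Q black
      U→T: T black — skip
      M gray
        M→T: T black — skip
        M→L: L black — skip
      M black
      U→V: V is gray → back edge
Back edge closes the cycle V → N → U → V; its vertices are {N, U, V}.

N, U, V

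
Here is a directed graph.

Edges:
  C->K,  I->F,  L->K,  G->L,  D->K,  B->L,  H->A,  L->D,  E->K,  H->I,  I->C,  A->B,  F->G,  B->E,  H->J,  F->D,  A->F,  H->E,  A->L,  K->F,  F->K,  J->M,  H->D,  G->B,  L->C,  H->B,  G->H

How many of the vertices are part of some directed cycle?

11

A vertex is on a directed cycle iff it belongs to a strongly connected component of size ≥ 2 (or has a self-loop).
The vertices on cycles are {A, B, C, D, E, F, G, H, I, K, L} — 11 in total.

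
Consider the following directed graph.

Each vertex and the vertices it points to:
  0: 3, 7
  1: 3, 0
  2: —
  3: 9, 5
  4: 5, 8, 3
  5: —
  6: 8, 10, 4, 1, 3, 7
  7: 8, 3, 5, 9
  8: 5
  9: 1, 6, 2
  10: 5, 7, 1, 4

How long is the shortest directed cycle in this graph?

3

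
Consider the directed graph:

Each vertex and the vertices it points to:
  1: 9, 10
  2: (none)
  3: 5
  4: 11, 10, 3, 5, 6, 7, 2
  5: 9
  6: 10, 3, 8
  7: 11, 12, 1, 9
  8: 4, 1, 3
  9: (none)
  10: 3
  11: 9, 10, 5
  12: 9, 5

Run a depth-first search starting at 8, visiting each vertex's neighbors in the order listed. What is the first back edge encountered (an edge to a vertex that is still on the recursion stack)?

6->8

DFS from 8 (visiting each vertex's neighbors in the order listed); mark gray on enter, black on exit:
8 gray
  4 gray
    11 gray
      9 gray
      9 black
      10 gray
        3 gray
          5 gray
            5→9: 9 black — skip
          5 black
        3 black
      10 black
      11→5: 5 black — skip
    11 black
    4→10: 10 black — skip
    4→3: 3 black — skip
    4→5: 5 black — skip
    6 gray
      6→10: 10 black — skip
      6→3: 3 black — skip
      6→8: 8 is gray → back edge
First back edge: 6 → 8.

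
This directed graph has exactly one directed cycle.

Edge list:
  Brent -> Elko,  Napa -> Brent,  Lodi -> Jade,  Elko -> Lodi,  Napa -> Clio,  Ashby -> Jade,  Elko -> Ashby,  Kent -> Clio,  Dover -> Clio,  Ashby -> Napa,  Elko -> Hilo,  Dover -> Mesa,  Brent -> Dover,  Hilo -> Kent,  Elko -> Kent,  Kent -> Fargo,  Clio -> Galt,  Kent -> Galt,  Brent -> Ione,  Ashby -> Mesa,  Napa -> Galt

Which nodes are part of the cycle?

Elko, Napa, Ashby, Brent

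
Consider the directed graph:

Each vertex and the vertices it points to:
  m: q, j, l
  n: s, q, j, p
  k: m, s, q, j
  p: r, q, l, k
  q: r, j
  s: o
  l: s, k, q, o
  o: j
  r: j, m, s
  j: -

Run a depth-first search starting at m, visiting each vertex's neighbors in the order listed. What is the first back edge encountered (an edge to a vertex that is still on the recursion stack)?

DFS from m (visiting each vertex's neighbors in the order listed); mark gray on enter, black on exit:
m gray
  q gray
    r gray
      j gray
      j black
      r→m: m is gray → back edge
First back edge: r → m.

r→m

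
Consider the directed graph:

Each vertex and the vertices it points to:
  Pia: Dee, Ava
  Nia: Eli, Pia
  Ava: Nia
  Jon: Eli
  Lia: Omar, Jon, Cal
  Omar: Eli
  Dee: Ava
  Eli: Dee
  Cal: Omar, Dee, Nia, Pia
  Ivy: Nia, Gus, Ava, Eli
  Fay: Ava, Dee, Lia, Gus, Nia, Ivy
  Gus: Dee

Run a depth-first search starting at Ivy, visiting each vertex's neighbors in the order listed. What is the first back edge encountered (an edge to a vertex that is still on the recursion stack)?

Ava→Nia

DFS from Ivy (visiting each vertex's neighbors in the order listed); mark gray on enter, black on exit:
Ivy gray
  Nia gray
    Eli gray
      Dee gray
        Ava gray
          Ava→Nia: Nia is gray → back edge
First back edge: Ava → Nia.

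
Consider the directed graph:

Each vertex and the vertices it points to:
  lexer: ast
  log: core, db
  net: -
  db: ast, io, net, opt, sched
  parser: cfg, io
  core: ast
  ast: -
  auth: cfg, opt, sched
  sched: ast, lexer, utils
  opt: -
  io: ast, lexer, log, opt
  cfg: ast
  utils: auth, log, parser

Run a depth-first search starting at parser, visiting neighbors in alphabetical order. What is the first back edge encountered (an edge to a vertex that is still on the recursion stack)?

DFS from parser (visiting neighbors in alphabetical order); mark gray on enter, black on exit:
parser gray
  cfg gray
    ast gray
    ast black
  cfg black
  io gray
    io→ast: ast black — skip
    lexer gray
      lexer→ast: ast black — skip
    lexer black
    log gray
      core gray
        core→ast: ast black — skip
      core black
      db gray
        db→ast: ast black — skip
        db→io: io is gray → back edge
First back edge: db → io.

db->io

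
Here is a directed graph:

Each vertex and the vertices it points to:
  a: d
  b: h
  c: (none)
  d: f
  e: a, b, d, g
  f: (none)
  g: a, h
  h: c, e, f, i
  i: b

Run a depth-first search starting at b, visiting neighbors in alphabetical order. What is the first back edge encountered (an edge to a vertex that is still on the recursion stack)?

e->b

DFS from b (visiting neighbors in alphabetical order); mark gray on enter, black on exit:
b gray
  h gray
    c gray
    c black
    e gray
      a gray
        d gray
          f gray
          f black
        d black
      a black
      e→b: b is gray → back edge
First back edge: e → b.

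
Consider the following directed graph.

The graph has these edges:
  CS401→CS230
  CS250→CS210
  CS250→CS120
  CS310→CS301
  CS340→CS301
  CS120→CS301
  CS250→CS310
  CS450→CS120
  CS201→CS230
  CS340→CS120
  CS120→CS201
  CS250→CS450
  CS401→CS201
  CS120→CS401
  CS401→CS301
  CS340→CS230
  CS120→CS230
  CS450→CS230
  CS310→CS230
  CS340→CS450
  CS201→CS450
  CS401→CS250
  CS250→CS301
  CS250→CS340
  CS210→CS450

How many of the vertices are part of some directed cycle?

7

A vertex is on a directed cycle iff it belongs to a strongly connected component of size ≥ 2 (or has a self-loop).
The vertices on cycles are {CS120, CS201, CS210, CS250, CS340, CS401, CS450} — 7 in total.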